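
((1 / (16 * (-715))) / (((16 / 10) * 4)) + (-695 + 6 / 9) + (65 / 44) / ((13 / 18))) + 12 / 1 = -149423875 / 219648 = -680.29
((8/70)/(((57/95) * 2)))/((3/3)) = 2/21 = 0.10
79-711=-632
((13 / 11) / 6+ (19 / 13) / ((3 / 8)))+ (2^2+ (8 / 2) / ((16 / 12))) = 3173 / 286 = 11.09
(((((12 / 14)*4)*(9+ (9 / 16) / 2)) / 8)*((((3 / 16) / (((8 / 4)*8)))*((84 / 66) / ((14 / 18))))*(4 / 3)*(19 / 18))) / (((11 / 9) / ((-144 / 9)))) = -13851 / 9856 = -1.41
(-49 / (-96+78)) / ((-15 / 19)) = -931 / 270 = -3.45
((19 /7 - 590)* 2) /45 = -8222 /315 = -26.10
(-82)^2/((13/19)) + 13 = 127925/13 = 9840.38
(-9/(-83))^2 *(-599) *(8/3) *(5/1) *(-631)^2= -257578314120/6889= -37389797.38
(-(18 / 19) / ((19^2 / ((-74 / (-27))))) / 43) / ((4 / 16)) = -592 / 884811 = -0.00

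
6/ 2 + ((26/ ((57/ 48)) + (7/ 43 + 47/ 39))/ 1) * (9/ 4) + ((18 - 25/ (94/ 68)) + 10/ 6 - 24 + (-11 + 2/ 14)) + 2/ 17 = 7906468393/ 356419518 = 22.18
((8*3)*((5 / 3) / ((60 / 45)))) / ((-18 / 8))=-40 / 3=-13.33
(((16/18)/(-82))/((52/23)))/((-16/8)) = 23/9594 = 0.00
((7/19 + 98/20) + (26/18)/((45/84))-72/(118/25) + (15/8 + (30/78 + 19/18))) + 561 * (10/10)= 8766937597/15738840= 557.03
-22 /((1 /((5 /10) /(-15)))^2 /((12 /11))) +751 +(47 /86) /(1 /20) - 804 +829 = 2537764 /3225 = 786.90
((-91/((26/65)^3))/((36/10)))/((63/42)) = -56875/216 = -263.31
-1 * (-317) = 317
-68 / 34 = -2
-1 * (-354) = 354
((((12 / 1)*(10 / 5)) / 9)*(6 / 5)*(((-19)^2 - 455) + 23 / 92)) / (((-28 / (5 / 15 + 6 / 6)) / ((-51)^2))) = 260100 / 7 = 37157.14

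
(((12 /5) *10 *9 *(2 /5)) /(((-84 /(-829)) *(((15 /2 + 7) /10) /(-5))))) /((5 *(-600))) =4974 /5075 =0.98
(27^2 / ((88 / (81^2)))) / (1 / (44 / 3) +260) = 4782969 / 22886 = 208.99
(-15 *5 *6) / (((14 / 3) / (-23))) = 15525 / 7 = 2217.86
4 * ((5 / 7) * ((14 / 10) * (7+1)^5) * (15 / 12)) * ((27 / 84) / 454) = 184320 / 1589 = 116.00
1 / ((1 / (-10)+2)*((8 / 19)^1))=5 / 4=1.25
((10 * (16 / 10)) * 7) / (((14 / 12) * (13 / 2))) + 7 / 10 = 2011 / 130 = 15.47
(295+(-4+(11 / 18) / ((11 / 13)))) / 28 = 5251 / 504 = 10.42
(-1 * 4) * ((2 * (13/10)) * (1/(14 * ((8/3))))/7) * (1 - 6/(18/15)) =39/245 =0.16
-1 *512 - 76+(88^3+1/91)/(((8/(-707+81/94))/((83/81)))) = -341656172416619/5542992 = -61637500.54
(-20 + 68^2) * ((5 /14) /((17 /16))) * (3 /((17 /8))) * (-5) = -22099200 /2023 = -10923.97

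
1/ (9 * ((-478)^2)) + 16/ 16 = 1.00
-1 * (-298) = 298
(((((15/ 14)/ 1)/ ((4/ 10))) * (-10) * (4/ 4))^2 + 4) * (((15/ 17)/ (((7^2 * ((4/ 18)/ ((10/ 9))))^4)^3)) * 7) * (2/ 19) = 517855224609375/ 866330328302921325921322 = 0.00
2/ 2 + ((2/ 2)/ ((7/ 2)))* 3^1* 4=31/ 7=4.43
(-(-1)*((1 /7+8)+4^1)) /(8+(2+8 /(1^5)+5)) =85 /161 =0.53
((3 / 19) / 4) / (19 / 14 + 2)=21 / 1786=0.01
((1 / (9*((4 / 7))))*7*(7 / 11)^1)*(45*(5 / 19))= 8575 / 836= 10.26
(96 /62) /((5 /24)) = 1152 /155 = 7.43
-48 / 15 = -16 / 5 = -3.20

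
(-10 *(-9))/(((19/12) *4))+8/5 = 1502/95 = 15.81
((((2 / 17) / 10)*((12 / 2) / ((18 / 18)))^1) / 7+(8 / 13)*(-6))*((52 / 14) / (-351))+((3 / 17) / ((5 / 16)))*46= 12677452 / 487305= 26.02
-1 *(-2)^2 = -4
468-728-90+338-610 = -622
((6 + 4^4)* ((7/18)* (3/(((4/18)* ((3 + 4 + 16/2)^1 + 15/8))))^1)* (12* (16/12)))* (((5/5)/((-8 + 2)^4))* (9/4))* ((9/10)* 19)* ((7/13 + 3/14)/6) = 340993/70200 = 4.86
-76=-76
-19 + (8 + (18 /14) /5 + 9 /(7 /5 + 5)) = -10457 /1120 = -9.34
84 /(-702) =-14 /117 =-0.12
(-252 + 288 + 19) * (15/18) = 275/6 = 45.83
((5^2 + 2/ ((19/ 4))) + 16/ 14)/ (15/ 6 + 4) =4.09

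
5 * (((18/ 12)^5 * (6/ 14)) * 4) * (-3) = -10935/ 56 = -195.27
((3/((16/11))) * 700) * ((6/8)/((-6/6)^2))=17325/16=1082.81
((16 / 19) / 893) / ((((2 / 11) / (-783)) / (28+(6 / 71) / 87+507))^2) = 428148793211316804 / 85530647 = 5005793925.67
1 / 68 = 0.01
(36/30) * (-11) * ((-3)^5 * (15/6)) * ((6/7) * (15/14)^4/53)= 1217885625/7126168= 170.90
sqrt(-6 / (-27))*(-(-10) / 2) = 5*sqrt(2) / 3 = 2.36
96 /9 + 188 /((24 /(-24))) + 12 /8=-1055 /6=-175.83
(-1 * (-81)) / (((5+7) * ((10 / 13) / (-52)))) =-4563 / 10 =-456.30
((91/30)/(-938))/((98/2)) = -13/196980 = -0.00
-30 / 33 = -10 / 11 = -0.91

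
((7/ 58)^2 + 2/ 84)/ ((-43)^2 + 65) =2711/ 135212616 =0.00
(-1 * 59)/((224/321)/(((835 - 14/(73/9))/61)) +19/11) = -12672444741/381968263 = -33.18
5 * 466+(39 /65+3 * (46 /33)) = 128413 /55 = 2334.78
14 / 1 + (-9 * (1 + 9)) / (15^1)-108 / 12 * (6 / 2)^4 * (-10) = 7298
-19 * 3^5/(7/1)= -4617/7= -659.57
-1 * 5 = -5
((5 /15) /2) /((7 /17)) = 17 /42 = 0.40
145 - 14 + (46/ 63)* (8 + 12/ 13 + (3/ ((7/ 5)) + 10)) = 93245/ 637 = 146.38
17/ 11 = 1.55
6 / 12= 1 / 2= 0.50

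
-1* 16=-16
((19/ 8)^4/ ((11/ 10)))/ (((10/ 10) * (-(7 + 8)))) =-130321/ 67584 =-1.93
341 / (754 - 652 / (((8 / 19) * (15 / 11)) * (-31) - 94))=3983903 / 8877116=0.45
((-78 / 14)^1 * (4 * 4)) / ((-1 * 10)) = 312 / 35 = 8.91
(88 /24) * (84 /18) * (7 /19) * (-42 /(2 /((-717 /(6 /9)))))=142381.11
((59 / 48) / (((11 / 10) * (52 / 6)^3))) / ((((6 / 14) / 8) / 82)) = 253995 / 96668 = 2.63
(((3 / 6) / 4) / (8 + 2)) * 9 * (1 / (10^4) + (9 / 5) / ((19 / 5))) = 810171 / 15200000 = 0.05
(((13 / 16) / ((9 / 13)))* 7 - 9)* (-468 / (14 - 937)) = -0.40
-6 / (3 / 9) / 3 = -6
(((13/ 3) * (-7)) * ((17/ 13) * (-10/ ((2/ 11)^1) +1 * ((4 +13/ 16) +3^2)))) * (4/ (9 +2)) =78421/ 132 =594.10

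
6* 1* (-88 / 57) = -176 / 19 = -9.26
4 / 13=0.31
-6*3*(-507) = 9126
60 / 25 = 12 / 5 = 2.40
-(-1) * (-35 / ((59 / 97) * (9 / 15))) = -16975 / 177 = -95.90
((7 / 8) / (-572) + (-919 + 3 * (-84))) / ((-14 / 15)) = 80377545 / 64064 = 1254.64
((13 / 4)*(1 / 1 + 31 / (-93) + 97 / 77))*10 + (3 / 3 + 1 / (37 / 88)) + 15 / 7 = 1164605 / 17094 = 68.13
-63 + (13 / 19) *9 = -1080 / 19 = -56.84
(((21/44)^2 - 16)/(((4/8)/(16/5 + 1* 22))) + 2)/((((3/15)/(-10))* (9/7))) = 67160275/2178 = 30835.76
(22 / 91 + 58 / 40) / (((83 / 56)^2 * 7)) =49264 / 447785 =0.11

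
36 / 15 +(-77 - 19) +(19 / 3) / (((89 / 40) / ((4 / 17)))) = -2109052 / 22695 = -92.93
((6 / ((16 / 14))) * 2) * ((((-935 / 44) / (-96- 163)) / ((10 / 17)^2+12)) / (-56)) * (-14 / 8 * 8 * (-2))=-73695 / 2112256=-0.03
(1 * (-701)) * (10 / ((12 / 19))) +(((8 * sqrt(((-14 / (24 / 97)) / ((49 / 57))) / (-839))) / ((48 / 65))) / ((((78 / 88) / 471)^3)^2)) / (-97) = -135838846923743344071680 * sqrt(10823939) / 634555702599 - 66595 / 6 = -704282509521073.73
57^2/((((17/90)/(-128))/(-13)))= 486570240/17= 28621778.82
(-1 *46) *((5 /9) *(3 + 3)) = -460 /3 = -153.33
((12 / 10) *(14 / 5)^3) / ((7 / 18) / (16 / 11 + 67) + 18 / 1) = 223153056 / 152530625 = 1.46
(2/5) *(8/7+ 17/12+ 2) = 383/210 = 1.82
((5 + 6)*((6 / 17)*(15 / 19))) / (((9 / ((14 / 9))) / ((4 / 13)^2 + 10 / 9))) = 2824360 / 4421547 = 0.64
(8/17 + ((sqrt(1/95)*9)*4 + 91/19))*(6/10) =108*sqrt(95)/475 + 5097/1615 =5.37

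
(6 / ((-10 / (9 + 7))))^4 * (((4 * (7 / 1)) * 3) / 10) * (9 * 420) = 168552824832 / 625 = 269684519.73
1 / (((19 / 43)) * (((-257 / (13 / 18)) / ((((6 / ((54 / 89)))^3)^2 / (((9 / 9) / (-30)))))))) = 1389062708235995 / 7785079209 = 178426.28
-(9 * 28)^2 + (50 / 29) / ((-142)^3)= -2636538496729 / 41517676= -63504.00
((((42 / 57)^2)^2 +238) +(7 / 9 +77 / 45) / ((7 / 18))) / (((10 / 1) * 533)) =79722171 / 1736527325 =0.05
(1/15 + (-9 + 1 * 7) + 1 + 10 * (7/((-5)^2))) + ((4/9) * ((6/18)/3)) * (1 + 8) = 104/45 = 2.31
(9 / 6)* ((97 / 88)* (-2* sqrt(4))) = -291 / 44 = -6.61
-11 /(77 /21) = -3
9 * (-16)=-144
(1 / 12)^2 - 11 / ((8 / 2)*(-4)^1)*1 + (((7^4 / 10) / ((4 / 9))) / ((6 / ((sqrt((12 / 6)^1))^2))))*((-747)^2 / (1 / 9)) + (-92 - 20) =325566404917 / 360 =904351124.77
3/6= 1/2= 0.50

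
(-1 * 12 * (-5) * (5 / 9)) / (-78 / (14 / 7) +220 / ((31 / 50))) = 3100 / 29373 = 0.11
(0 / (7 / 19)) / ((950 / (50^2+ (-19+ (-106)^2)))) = 0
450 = 450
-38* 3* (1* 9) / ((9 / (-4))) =456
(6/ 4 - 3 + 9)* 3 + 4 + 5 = 63/ 2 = 31.50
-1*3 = -3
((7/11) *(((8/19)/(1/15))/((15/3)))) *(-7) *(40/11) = -47040/2299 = -20.46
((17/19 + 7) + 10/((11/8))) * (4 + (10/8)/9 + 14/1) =1035005/3762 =275.12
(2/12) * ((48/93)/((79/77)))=616/7347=0.08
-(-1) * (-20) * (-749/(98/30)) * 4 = 128400/7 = 18342.86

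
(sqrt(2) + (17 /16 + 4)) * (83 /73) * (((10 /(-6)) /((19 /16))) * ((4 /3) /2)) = -7470 /1387 - 13280 * sqrt(2) /12483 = -6.89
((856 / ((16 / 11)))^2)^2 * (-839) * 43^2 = -2977177467144083951 / 16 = -186073591696505246.94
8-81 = -73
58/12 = 29/6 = 4.83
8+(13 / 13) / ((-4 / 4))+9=16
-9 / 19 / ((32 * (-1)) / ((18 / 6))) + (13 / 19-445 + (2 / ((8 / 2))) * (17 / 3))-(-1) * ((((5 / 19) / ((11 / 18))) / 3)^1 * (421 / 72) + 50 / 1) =-7836973 / 20064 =-390.60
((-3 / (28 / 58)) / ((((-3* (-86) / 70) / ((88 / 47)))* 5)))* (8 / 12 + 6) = -25520 / 6063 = -4.21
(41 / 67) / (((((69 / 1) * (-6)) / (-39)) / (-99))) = -17589 / 3082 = -5.71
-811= -811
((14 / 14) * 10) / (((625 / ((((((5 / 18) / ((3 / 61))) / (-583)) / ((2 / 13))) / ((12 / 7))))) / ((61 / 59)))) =-338611 / 557231400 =-0.00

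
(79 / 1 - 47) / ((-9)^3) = -32 / 729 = -0.04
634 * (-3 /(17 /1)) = -1902 /17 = -111.88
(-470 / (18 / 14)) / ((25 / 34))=-22372 / 45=-497.16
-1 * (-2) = 2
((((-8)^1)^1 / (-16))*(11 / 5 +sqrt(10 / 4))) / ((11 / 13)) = 13*sqrt(10) / 44 +13 / 10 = 2.23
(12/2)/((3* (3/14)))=28/3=9.33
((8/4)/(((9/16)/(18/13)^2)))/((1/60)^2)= 4147200/169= 24539.64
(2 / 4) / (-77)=-1 / 154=-0.01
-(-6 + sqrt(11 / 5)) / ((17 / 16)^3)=3.77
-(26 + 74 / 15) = -464 / 15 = -30.93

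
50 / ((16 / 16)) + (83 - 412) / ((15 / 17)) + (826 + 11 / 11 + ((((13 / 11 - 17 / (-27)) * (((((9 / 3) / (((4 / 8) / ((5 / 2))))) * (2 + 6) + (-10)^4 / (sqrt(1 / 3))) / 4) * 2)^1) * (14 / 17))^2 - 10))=11346204800000 * sqrt(3) / 8497467 + 7091739380552468 / 42487335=169226909.54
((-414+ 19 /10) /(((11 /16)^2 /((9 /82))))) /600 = -98904 /620125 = -0.16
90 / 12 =15 / 2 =7.50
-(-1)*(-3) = -3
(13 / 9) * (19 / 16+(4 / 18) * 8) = 5551 / 1296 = 4.28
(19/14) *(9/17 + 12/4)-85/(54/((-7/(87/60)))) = 1154360/93177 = 12.39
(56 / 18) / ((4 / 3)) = 7 / 3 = 2.33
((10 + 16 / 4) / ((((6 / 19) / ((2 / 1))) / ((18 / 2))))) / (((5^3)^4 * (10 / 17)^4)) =33324879 / 1220703125000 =0.00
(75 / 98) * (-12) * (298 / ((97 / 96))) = -12873600 / 4753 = -2708.52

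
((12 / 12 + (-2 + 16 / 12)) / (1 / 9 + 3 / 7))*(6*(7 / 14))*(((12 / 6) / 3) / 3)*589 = 4123 / 17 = 242.53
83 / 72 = 1.15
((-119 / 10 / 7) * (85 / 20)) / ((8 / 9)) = -2601 / 320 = -8.13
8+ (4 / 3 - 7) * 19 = -299 / 3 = -99.67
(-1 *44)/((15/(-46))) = 2024/15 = 134.93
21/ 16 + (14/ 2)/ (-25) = 413/ 400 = 1.03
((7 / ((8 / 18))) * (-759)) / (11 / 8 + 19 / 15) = -1434510 / 317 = -4525.27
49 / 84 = 7 / 12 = 0.58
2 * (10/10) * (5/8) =1.25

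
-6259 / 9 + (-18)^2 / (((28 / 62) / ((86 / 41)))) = 2090695 / 2583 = 809.41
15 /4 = 3.75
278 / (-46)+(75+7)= 1747 / 23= 75.96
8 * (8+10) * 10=1440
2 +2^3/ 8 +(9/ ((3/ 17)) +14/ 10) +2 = 57.40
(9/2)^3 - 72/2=441/8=55.12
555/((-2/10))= -2775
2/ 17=0.12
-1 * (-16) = 16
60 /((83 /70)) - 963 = -75729 /83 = -912.40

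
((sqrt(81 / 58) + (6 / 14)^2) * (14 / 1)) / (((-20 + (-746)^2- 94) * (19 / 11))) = 9 / 3363703 + 9 * sqrt(58) / 3981526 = 0.00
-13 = -13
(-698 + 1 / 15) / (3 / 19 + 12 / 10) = -198911 / 387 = -513.98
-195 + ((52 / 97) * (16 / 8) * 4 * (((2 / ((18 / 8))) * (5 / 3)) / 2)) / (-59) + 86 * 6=49592921 / 154521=320.95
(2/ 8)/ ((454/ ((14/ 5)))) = 0.00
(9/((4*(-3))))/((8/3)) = -0.28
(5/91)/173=5/15743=0.00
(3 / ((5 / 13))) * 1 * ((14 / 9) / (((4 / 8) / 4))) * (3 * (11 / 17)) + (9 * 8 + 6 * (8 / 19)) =424664 / 1615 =262.95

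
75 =75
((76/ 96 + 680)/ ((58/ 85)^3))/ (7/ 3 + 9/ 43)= 431470100125/ 511973888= 842.76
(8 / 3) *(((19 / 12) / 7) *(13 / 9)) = 494 / 567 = 0.87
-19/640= -0.03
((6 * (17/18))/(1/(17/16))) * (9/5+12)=6647/80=83.09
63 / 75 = 21 / 25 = 0.84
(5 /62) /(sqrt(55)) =sqrt(55) /682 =0.01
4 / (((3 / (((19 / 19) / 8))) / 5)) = 5 / 6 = 0.83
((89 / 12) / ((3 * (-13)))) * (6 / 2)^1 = -89 / 156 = -0.57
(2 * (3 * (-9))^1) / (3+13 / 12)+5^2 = 577 / 49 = 11.78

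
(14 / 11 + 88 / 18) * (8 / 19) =4880 / 1881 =2.59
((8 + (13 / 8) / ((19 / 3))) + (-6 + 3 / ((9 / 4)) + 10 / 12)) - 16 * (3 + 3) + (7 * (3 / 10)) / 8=-91.31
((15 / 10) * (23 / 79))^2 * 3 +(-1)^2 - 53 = -1283845 / 24964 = -51.43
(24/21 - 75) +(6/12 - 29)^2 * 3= 66161/28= 2362.89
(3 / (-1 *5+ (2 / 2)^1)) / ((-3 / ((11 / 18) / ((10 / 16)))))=11 / 45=0.24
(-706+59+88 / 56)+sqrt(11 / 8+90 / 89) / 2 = -4518 / 7+sqrt(302422) / 712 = -644.66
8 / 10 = 4 / 5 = 0.80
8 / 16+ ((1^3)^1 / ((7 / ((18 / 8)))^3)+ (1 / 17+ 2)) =2.59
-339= -339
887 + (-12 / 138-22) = 19893 / 23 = 864.91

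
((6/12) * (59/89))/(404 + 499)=0.00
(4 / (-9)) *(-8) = 32 / 9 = 3.56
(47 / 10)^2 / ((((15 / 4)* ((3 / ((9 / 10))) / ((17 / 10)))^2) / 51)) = 97675353 / 1250000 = 78.14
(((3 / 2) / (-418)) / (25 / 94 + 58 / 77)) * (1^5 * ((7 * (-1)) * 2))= 2303 / 46721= 0.05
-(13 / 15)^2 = -0.75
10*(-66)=-660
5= 5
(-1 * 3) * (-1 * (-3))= -9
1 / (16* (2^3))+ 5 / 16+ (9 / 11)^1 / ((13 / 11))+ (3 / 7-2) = -6509 / 11648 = -0.56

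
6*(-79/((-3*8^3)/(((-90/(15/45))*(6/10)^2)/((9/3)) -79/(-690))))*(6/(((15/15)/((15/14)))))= -5279649/82432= -64.05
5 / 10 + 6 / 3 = 5 / 2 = 2.50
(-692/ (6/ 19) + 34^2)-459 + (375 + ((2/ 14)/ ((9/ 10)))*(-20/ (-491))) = -34624138/ 30933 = -1119.33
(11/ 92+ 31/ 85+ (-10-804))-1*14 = -6471173/ 7820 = -827.52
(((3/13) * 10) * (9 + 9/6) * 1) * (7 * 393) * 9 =7799085/13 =599929.62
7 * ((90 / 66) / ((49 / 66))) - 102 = -624 / 7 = -89.14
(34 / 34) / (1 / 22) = 22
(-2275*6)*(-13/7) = 25350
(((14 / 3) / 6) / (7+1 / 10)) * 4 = 280 / 639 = 0.44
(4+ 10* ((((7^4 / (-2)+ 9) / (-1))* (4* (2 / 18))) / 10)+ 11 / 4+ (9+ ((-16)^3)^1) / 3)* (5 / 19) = -148685 / 684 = -217.38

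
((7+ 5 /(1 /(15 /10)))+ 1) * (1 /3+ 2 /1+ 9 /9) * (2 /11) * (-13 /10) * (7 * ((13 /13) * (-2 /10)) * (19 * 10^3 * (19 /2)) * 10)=1018381000 /33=30860030.30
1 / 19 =0.05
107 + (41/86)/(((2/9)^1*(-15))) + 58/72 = 208327/1935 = 107.66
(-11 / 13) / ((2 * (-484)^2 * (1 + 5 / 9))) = -9 / 7751744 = -0.00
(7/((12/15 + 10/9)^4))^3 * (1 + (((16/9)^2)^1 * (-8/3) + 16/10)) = -137835981084211962890625/163674647745587512938496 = -0.84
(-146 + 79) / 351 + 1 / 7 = -118 / 2457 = -0.05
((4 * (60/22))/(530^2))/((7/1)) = 6/1081465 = 0.00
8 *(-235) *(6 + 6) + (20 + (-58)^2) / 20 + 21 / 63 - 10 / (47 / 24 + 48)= -402696143 / 17985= -22390.67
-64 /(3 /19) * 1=-1216 /3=-405.33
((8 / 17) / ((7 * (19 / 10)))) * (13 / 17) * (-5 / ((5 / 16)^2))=-53248 / 38437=-1.39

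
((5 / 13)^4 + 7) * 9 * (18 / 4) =8122356 / 28561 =284.39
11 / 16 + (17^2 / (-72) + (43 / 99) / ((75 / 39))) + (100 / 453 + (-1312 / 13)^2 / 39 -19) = 239.29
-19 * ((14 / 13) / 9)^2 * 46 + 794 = 10697762 / 13689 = 781.49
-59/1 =-59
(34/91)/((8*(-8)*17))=-1/2912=-0.00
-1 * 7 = -7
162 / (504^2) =1 / 1568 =0.00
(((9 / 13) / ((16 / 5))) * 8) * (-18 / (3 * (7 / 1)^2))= -135 / 637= -0.21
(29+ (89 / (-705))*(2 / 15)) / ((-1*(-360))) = 306497 / 3807000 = 0.08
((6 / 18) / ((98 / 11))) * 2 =11 / 147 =0.07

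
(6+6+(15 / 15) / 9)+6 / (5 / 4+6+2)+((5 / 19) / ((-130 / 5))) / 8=16790383 / 1316016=12.76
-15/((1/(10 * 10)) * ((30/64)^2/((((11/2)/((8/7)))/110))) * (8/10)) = -1120/3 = -373.33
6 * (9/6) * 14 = 126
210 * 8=1680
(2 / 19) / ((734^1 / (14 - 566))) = -552 / 6973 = -0.08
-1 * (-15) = 15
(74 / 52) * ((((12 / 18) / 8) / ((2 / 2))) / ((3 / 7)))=259 / 936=0.28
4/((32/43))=43/8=5.38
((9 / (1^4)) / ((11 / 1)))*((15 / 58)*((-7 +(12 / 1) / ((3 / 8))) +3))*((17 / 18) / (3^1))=1.87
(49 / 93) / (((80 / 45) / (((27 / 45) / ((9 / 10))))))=49 / 248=0.20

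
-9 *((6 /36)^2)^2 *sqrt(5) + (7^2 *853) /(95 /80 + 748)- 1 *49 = 81389 /11987- sqrt(5) /144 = 6.77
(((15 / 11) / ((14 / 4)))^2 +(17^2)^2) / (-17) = -495196909 / 100793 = -4913.01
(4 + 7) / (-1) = -11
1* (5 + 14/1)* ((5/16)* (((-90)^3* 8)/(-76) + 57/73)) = 532175415/1168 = 455629.64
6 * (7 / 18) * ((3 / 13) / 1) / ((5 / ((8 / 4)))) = 14 / 65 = 0.22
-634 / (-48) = 317 / 24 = 13.21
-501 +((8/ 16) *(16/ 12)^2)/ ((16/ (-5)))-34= -9635/ 18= -535.28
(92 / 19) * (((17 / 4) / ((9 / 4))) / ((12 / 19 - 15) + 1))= -782 / 1143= -0.68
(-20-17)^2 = 1369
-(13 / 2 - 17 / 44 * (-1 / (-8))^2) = -18287 / 2816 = -6.49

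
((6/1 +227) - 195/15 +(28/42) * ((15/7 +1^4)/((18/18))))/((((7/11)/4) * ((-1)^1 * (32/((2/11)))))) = -1166/147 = -7.93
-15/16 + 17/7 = 167/112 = 1.49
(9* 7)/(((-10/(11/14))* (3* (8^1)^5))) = -33/655360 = -0.00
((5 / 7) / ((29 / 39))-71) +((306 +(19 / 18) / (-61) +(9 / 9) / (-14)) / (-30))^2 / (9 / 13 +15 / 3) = -1476773513001847 / 28524168678600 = -51.77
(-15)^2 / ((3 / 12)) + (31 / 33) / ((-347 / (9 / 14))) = 48094107 / 53438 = 900.00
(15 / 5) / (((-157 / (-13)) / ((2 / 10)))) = 0.05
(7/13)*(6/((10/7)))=147/65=2.26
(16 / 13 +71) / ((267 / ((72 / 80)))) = 2817 / 11570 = 0.24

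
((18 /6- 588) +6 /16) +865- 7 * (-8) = 2691 /8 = 336.38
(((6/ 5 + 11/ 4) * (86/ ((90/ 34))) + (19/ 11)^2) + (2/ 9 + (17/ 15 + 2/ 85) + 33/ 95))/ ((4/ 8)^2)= 1559892838/ 2931225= 532.16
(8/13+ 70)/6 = 153/13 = 11.77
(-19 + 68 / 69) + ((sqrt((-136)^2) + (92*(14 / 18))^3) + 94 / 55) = 337979210323 / 922185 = 366498.27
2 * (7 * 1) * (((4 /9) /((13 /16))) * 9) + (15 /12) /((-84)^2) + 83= 55742465 /366912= 151.92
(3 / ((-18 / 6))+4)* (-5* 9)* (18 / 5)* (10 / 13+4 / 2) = -17496 / 13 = -1345.85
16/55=0.29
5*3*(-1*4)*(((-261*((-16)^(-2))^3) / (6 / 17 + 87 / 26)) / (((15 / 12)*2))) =57681 / 571473920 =0.00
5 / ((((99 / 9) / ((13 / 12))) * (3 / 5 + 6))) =0.07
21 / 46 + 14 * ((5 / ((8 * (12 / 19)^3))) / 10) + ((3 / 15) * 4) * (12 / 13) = 96476011 / 20666880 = 4.67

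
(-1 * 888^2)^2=621801639936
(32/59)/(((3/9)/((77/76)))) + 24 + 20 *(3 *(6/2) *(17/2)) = 1743882/1121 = 1555.65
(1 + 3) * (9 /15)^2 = 36 /25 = 1.44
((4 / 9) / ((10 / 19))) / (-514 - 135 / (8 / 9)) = -304 / 239715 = -0.00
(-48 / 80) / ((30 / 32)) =-16 / 25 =-0.64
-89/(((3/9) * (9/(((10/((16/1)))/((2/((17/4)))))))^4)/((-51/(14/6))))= 78979545625/28538044416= 2.77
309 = 309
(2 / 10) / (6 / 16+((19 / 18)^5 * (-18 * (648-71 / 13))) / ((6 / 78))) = -104976 / 103414077905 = -0.00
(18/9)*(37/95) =74/95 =0.78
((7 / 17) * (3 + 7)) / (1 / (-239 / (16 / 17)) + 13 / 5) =83650 / 52739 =1.59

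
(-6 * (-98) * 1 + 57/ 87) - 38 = 15969/ 29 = 550.66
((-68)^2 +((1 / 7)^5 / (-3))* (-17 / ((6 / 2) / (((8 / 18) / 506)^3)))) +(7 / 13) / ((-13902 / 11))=71062573054290399219269 / 15368204931240835674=4624.00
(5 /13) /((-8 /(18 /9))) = -5 /52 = -0.10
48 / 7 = 6.86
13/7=1.86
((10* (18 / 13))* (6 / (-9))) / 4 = -30 / 13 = -2.31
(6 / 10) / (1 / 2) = 1.20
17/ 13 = 1.31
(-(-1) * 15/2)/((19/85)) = 1275/38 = 33.55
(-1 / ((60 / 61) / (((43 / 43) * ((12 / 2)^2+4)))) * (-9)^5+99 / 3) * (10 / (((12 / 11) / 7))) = 308174405 / 2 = 154087202.50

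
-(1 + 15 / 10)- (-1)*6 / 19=-83 / 38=-2.18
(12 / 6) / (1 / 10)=20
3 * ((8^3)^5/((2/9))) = 474989023199232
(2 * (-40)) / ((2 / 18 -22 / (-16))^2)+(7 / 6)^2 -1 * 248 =-116585591 / 412164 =-282.86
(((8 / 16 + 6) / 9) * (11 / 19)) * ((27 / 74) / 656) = 429 / 1844672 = 0.00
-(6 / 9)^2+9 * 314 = 25430 / 9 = 2825.56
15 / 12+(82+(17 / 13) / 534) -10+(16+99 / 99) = 1253065 / 13884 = 90.25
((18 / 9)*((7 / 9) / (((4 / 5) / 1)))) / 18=35 / 324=0.11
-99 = -99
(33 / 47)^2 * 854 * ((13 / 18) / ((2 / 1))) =152.03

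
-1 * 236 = -236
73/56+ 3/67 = 5059/3752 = 1.35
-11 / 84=-0.13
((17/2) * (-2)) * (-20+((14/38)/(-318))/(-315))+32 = 101143063/271890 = 372.00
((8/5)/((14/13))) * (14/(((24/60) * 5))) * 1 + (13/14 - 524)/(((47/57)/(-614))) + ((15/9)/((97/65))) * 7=186459953338/478695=389517.24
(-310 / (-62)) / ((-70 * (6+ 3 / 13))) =-13 / 1134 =-0.01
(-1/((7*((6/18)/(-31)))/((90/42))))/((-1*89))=-1395/4361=-0.32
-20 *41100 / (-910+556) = 137000 / 59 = 2322.03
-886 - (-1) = -885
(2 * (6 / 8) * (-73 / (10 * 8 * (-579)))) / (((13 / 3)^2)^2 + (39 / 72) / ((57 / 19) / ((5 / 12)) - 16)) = 65043 / 9699906905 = 0.00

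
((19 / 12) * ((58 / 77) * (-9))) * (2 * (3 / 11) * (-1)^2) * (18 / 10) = -44631 / 4235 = -10.54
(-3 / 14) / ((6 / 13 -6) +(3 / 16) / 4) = 416 / 10661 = 0.04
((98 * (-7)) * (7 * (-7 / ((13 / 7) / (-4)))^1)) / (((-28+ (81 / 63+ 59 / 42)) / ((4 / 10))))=79060128 / 69095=1144.22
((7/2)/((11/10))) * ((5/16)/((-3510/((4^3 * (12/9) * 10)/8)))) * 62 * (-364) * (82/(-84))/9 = -1779400/24057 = -73.97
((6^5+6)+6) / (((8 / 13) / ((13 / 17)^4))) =722907471 / 167042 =4327.70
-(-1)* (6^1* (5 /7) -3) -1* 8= -47 /7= -6.71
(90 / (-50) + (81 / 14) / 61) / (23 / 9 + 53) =-65529 / 2135000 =-0.03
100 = 100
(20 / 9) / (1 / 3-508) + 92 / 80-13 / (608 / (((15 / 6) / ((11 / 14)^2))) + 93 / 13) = 48662190299 / 45779278260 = 1.06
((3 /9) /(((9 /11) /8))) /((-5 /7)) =-616 /135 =-4.56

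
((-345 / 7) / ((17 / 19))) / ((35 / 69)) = -90459 / 833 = -108.59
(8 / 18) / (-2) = -2 / 9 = -0.22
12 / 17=0.71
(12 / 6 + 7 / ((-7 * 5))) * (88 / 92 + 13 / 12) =1689 / 460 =3.67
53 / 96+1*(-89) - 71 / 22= -96809 / 1056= -91.68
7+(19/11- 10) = -14/11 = -1.27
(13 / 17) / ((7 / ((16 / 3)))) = 208 / 357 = 0.58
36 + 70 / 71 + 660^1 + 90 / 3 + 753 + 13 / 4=421239 / 284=1483.24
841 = 841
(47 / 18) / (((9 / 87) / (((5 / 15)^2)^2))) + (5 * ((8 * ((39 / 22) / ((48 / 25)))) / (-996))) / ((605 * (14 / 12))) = 4215380797 / 13529849256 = 0.31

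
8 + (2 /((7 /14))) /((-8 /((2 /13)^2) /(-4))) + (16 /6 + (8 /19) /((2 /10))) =123488 /9633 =12.82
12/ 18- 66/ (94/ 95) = -66.04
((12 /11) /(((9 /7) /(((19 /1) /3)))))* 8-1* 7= 3563 /99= 35.99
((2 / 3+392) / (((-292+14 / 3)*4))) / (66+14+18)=-589 / 168952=-0.00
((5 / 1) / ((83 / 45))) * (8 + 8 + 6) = 4950 / 83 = 59.64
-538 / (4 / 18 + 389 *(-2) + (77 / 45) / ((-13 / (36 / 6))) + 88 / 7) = 1101555 / 1568377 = 0.70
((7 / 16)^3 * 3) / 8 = 1029 / 32768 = 0.03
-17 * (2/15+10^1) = -2584/15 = -172.27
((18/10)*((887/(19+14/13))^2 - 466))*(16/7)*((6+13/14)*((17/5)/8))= 6676443167/370881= 18001.58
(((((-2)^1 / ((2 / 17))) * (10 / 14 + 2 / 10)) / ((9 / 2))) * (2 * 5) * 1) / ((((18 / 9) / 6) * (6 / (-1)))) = 1088 / 63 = 17.27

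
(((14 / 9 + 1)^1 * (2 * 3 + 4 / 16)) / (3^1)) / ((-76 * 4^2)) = -575 / 131328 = -0.00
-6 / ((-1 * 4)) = 3 / 2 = 1.50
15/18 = 5/6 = 0.83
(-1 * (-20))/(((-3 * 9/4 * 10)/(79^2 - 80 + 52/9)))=-444008/243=-1827.19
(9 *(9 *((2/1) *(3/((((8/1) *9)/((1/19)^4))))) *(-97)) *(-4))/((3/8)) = 6984/130321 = 0.05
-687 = -687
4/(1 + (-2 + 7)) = 2/3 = 0.67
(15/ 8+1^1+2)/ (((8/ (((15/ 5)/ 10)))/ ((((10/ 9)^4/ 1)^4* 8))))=1625000000000000/ 205891132094649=7.89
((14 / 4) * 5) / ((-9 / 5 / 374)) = -32725 / 9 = -3636.11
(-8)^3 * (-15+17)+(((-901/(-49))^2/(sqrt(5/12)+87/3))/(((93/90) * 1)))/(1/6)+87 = -652634796049/750785497 -292248360 * sqrt(15)/750785497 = -870.78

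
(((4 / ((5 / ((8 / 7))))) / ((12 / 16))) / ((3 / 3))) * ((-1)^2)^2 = 128 / 105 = 1.22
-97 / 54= -1.80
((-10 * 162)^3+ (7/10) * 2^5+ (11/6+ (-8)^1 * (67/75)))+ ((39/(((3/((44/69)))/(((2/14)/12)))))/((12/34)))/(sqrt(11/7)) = -637729197437/150+ 221 * sqrt(77)/8694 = -4251527982.69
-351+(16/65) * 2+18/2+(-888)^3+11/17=-773751291211/1105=-700227412.86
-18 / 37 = -0.49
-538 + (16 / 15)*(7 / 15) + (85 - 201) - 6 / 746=-653.51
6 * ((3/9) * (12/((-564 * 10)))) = -1/235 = -0.00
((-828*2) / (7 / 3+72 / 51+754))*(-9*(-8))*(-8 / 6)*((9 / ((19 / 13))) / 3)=316203264 / 734255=430.65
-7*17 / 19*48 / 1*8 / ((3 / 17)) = -258944 / 19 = -13628.63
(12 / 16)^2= 9 / 16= 0.56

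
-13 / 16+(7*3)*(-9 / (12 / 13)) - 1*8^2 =-4313 / 16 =-269.56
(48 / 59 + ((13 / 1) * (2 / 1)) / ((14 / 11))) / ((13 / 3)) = 4.90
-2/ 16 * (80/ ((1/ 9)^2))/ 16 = -405/ 8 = -50.62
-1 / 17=-0.06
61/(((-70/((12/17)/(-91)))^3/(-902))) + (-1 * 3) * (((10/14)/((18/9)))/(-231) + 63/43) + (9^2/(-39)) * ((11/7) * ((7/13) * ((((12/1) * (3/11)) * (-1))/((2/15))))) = 5818166961055648733/150164132167299250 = 38.75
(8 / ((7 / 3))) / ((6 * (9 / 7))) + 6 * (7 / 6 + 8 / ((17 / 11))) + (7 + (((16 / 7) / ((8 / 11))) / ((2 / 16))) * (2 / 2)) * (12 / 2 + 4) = 385487 / 1071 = 359.93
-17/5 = -3.40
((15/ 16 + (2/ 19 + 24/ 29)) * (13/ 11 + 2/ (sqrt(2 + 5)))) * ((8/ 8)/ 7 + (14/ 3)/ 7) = 280313 * sqrt(7)/ 647976 + 331279/ 185136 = 2.93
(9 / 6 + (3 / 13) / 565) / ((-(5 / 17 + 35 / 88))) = -1831852 / 844675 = -2.17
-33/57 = -11/19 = -0.58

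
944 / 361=2.61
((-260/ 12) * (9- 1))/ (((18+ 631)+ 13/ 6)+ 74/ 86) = -44720/ 168223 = -0.27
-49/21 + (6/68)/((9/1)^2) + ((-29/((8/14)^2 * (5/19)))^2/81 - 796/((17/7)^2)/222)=7778321428693/5543251200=1403.21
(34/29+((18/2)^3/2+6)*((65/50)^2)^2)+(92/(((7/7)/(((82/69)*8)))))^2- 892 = 3994391685961/5220000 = 765209.14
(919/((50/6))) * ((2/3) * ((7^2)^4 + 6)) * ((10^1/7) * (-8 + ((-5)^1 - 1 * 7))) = -84765722128/7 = -12109388875.43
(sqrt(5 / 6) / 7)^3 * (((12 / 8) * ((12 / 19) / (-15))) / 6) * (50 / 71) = -25 * sqrt(30) / 8328726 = -0.00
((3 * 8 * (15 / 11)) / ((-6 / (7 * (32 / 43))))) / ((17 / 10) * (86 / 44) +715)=-89600 / 2265111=-0.04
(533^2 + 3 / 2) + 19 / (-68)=19318135 / 68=284090.22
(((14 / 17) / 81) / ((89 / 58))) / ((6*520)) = 203 / 95591340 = 0.00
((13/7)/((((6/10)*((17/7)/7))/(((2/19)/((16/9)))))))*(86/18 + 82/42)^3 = 619328320/3845961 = 161.03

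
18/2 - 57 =-48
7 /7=1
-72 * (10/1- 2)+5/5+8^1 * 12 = -479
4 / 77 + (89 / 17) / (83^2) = 475305 / 9017701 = 0.05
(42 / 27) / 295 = 14 / 2655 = 0.01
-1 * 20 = -20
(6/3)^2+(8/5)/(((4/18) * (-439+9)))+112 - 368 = -252.02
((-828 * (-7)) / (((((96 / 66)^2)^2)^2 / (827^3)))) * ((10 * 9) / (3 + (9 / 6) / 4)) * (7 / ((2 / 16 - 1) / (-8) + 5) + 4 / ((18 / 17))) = 246442311017888533037875 / 10972299264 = 22460407348390.80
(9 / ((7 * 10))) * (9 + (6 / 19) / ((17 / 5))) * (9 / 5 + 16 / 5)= 26433 / 4522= 5.85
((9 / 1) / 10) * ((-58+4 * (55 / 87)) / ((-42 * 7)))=2413 / 14210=0.17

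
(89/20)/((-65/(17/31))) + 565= 22767987/40300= 564.96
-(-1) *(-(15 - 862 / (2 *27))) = 26 / 27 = 0.96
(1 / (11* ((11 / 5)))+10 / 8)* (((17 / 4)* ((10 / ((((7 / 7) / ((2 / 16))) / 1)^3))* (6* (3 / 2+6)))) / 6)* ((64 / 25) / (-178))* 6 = -0.07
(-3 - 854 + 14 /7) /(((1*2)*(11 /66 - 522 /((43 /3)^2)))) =4742685 /26339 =180.06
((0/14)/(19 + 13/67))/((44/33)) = 0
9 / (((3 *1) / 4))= 12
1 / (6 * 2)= 1 / 12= 0.08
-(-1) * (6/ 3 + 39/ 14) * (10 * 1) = 335/ 7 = 47.86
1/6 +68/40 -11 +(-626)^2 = 5878003/15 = 391866.87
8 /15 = 0.53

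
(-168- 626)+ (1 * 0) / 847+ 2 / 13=-10320 / 13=-793.85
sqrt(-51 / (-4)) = sqrt(51) / 2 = 3.57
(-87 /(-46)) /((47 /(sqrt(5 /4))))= 0.04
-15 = -15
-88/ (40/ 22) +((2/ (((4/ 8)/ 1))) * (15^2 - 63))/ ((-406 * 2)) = -49936/ 1015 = -49.20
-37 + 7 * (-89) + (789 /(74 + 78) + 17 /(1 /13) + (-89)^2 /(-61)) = -5226271 /9272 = -563.66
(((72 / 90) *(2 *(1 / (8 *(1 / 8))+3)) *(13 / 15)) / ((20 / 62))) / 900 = 1612 / 84375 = 0.02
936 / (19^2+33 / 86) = 80496 / 31079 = 2.59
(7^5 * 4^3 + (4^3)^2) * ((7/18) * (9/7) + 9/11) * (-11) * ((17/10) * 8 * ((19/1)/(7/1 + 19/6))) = -121367544576/305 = -397926375.66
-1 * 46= -46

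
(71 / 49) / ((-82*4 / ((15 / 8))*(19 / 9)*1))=-0.00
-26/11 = -2.36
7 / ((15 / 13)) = 91 / 15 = 6.07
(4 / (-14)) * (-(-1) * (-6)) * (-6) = -72 / 7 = -10.29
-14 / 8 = -7 / 4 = -1.75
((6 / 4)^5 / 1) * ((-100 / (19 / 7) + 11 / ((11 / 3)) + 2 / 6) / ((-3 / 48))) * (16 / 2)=618840 / 19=32570.53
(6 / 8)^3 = 27 / 64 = 0.42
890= 890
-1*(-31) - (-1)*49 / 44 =32.11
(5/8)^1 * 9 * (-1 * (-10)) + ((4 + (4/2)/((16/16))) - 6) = 225/4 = 56.25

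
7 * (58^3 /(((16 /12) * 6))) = 170723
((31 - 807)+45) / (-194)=731 / 194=3.77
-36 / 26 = -18 / 13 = -1.38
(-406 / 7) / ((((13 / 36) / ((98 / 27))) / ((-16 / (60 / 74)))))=6729856 / 585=11504.03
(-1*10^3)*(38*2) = -76000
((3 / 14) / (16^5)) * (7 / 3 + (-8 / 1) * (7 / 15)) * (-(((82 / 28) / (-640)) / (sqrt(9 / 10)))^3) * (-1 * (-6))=-68921 * sqrt(10) / 1131397464981504000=-0.00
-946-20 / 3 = -2858 / 3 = -952.67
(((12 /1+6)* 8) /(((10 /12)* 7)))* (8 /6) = 1152 /35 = 32.91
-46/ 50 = -23/ 25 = -0.92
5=5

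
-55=-55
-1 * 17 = -17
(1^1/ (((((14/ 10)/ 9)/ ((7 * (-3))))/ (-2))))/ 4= 135/ 2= 67.50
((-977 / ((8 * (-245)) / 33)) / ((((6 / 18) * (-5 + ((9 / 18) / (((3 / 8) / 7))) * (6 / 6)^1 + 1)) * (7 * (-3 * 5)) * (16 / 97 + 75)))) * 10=-9382131 / 800260160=-0.01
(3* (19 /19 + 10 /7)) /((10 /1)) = 51 /70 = 0.73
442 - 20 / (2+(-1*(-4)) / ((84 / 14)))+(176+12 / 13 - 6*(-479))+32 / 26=90653 / 26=3486.65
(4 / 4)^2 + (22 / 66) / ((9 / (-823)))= -796 / 27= -29.48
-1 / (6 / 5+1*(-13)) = 5 / 59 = 0.08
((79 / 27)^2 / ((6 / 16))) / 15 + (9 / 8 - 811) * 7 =-1487405741 / 262440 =-5667.60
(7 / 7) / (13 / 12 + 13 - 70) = -12 / 671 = -0.02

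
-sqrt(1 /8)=-sqrt(2) /4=-0.35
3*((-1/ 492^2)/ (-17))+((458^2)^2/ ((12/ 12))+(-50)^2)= 60355910919700417/ 1371696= 44000938196.00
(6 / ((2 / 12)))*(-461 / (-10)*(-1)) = -8298 / 5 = -1659.60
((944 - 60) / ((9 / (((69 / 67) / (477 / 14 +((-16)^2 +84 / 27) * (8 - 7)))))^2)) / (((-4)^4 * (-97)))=-3032757 / 559254769189904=-0.00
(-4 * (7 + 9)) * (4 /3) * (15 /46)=-640 /23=-27.83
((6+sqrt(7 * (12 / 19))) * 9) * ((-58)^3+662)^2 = 680594445000 * sqrt(399) / 19+2041783335000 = 2757302460856.48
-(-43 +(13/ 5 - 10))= 252/ 5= 50.40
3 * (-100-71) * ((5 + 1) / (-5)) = 3078 / 5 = 615.60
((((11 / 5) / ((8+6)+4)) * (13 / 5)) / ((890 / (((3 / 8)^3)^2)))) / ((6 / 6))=11583 / 11665408000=0.00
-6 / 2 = -3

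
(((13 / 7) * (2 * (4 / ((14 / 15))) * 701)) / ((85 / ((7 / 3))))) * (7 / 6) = 18226 / 51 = 357.37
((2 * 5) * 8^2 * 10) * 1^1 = 6400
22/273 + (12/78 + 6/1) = 1702/273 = 6.23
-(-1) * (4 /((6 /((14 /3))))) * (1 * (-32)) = -896 /9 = -99.56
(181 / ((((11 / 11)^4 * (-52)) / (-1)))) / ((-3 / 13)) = -181 / 12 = -15.08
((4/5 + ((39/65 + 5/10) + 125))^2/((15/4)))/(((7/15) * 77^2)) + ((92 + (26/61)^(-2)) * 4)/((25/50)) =137051512959/175350175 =781.59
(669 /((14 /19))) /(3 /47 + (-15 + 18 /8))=-398278 /5565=-71.57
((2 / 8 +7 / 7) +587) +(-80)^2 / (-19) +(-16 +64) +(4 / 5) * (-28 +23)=22451 / 76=295.41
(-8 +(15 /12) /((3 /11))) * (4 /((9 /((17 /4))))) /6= -1.08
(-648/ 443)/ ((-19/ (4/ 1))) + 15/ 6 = 47269/ 16834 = 2.81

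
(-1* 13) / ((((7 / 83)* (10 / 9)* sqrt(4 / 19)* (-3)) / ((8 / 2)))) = 3237* sqrt(19) / 35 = 403.14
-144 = -144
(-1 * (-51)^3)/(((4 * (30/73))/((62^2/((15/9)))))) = 9305865603/50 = 186117312.06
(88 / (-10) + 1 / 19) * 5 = -831 / 19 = -43.74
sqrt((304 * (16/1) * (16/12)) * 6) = 32 * sqrt(38) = 197.26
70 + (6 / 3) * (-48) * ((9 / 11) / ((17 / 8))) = 33.04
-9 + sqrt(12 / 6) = -9 + sqrt(2) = -7.59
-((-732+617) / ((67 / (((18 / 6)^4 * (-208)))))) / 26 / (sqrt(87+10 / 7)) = -74520 * sqrt(4333) / 41473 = -118.28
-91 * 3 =-273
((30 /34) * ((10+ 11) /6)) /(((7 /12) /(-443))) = -39870 /17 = -2345.29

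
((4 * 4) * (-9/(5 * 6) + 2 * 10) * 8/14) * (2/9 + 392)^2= 15710702720/567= 27708470.41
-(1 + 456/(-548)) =-23/137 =-0.17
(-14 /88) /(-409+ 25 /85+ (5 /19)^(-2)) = 2975 /7372772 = 0.00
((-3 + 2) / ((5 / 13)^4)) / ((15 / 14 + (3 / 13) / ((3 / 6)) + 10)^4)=-31337111377936 / 12131926532250625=-0.00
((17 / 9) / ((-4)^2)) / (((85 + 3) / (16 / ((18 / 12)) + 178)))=4811 / 19008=0.25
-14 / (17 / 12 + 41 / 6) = -1.70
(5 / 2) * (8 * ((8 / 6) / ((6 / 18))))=80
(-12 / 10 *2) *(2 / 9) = -8 / 15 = -0.53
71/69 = 1.03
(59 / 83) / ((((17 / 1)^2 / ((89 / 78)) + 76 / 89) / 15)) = 78765 / 1877294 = 0.04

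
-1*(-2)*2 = 4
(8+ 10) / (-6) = -3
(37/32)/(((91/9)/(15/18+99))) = 66489/5824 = 11.42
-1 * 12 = -12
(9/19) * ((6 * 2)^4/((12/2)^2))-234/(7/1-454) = 773898/2831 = 273.37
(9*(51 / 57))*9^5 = 9034497 / 19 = 475499.84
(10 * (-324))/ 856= -405/ 107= -3.79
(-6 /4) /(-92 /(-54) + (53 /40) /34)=-55080 /63991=-0.86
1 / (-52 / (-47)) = 47 / 52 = 0.90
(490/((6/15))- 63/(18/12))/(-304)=-1183/304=-3.89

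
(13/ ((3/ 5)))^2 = 4225/ 9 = 469.44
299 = 299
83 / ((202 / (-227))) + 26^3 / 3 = 3493829 / 606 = 5765.39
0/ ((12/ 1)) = 0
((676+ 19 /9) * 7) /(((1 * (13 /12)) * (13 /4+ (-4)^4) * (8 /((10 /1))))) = 50260 /2379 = 21.13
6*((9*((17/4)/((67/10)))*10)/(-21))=-7650/469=-16.31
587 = 587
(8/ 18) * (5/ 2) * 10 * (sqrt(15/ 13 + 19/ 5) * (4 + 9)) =20 * sqrt(20930)/ 9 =321.49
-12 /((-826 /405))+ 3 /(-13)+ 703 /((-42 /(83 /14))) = -42204199 /450996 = -93.58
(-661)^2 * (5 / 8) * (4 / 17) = 2184605 / 34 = 64253.09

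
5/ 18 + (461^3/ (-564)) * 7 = -2057415331/ 1692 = -1215966.51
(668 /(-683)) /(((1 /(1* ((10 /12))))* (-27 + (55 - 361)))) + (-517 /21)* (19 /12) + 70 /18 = -670367599 /19104876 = -35.09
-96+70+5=-21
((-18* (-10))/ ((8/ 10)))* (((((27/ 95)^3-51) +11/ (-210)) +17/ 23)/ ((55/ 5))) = -124954921191/ 121472890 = -1028.67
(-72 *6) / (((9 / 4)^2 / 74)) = -18944 / 3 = -6314.67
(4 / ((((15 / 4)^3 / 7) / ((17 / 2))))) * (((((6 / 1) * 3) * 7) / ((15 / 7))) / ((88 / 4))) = 746368 / 61875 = 12.06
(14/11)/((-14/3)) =-3/11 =-0.27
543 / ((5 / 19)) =10317 / 5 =2063.40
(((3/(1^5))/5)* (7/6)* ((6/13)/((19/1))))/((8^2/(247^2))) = 5187/320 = 16.21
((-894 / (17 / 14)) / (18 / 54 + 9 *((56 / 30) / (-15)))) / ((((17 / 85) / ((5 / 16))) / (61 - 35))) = 76269375 / 2006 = 38020.63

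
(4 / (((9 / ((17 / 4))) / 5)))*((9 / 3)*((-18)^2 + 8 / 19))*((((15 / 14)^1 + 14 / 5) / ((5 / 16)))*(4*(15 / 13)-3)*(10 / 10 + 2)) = 681541152 / 1235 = 551855.18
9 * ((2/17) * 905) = 16290/17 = 958.24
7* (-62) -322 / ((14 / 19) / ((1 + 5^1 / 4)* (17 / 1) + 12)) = -89573 / 4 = -22393.25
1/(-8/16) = -2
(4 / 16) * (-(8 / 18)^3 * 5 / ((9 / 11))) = -880 / 6561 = -0.13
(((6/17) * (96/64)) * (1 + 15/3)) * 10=540/17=31.76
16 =16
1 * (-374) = -374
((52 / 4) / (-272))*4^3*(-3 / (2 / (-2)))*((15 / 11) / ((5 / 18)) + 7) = -20436 / 187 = -109.28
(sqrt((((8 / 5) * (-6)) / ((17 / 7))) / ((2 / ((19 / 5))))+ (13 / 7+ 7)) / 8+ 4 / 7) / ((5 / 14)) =sqrt(476714) / 1700+ 8 / 5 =2.01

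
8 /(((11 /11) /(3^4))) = 648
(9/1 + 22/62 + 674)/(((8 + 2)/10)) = 21184/31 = 683.35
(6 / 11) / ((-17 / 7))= -0.22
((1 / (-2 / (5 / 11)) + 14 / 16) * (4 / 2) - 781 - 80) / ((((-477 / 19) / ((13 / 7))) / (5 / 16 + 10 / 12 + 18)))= 318017193 / 261184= 1217.60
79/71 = 1.11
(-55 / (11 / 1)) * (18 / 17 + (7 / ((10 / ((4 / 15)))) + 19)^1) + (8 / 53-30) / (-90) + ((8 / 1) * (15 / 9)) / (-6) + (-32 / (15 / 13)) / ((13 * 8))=-465748 / 4505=-103.38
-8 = -8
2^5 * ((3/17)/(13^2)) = 96/2873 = 0.03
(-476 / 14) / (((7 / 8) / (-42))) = 1632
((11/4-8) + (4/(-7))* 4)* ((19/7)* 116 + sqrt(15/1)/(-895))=-116261/49 + 211* sqrt(15)/25060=-2372.64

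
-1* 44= -44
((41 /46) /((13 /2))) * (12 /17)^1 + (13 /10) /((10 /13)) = 908227 /508300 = 1.79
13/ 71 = 0.18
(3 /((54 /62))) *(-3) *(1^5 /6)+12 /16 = -35 /36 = -0.97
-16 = -16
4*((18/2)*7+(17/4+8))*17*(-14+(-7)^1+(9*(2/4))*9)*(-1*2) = -199563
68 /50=1.36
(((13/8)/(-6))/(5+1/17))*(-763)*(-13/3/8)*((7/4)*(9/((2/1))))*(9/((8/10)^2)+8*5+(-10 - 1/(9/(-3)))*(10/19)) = -685370712845/80314368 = -8533.60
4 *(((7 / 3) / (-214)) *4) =-56 / 321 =-0.17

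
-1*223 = -223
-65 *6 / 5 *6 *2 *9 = -8424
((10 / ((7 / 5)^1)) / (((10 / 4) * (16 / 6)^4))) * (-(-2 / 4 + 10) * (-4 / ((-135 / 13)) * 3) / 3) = -741 / 3584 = -0.21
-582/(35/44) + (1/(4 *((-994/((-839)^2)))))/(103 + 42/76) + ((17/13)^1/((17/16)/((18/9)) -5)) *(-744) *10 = 20996584532983/14542548020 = 1443.80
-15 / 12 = -5 / 4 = -1.25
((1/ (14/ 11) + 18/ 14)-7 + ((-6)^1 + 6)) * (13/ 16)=-897/ 224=-4.00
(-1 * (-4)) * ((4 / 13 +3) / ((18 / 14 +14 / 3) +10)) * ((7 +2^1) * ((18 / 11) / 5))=2.44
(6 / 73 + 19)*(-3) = -4179 / 73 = -57.25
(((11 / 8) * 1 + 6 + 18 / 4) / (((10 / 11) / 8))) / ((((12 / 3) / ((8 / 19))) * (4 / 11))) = 121 / 4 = 30.25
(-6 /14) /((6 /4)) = -0.29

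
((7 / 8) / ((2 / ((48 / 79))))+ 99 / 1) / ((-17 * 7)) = -7842 / 9401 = -0.83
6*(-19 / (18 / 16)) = -101.33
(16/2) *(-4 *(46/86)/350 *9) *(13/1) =-43056/7525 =-5.72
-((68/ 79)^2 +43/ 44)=-471819/ 274604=-1.72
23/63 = 0.37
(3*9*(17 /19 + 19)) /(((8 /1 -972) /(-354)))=903231 /4579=197.26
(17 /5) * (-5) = -17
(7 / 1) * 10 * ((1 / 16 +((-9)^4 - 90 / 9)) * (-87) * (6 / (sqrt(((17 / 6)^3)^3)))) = -310231067580 * sqrt(102) / 1419857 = -2206687.15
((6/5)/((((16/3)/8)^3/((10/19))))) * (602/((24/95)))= 40635/8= 5079.38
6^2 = 36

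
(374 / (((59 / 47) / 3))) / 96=8789 / 944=9.31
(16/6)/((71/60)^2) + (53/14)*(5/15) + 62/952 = 23261495/7198548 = 3.23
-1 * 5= -5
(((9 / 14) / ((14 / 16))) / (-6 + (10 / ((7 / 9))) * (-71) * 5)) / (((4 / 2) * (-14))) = 3 / 522536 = 0.00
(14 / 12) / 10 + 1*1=67 / 60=1.12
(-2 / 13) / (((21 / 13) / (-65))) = 130 / 21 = 6.19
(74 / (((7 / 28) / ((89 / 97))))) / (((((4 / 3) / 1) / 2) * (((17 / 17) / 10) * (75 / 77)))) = 4182.45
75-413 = -338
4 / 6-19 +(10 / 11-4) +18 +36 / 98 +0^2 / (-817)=-4943 / 1617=-3.06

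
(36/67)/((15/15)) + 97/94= 9883/6298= 1.57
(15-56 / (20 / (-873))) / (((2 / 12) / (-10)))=-147564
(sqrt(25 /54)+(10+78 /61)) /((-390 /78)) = -688 /305 - sqrt(6) /18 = -2.39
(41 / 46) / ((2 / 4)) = 41 / 23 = 1.78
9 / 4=2.25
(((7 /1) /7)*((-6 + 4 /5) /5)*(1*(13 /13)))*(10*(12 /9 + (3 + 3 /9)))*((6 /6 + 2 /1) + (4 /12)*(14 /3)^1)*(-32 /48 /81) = 59696 /32805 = 1.82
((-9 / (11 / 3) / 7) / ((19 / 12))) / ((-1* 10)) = 162 / 7315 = 0.02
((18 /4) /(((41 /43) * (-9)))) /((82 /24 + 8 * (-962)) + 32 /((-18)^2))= 6966 /102186965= 0.00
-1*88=-88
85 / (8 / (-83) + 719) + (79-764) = -40866210 / 59669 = -684.88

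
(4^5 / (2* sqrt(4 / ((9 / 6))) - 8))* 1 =-768 / 5 - 128* sqrt(6) / 5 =-216.31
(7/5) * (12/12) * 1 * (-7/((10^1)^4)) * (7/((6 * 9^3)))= -343/218700000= -0.00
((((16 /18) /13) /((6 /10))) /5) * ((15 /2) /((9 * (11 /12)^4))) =5120 /190333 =0.03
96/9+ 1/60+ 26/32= 11.50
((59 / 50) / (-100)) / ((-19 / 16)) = 118 / 11875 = 0.01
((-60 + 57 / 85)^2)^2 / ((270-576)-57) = -215592981186267 / 6316275625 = -34132.93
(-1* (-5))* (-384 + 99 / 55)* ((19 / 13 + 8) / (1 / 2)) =-36162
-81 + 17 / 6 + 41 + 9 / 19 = -36.69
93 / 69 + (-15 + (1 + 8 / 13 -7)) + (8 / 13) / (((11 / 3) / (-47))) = -26.92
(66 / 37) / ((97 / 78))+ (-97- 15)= -396820 / 3589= -110.57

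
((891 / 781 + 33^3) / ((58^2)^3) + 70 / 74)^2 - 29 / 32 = -1786868382503154018549873 / 156270173504510422876626496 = -0.01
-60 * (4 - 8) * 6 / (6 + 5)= 1440 / 11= 130.91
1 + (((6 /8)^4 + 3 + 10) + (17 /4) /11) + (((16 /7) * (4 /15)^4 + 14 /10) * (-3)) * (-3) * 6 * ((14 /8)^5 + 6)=1723.12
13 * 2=26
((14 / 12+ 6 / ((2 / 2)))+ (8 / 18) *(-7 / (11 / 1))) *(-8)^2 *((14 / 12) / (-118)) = -76328 / 17523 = -4.36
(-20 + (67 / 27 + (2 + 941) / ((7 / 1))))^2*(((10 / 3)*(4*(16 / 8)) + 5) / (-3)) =-46609137500 / 321489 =-144978.95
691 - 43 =648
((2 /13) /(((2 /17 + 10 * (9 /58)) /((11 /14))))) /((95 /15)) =16269 /1422967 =0.01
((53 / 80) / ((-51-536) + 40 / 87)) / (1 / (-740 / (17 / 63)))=3.10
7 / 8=0.88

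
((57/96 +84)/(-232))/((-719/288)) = 24363/166808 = 0.15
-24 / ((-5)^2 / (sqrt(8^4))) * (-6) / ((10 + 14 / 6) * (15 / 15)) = 27648 / 925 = 29.89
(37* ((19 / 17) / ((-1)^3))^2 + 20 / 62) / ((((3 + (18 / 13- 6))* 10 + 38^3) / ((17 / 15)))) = 5420441 / 5637261030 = 0.00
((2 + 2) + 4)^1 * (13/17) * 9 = 55.06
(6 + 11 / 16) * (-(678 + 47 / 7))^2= 2458094843 / 784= 3135325.05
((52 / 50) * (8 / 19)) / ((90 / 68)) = 7072 / 21375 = 0.33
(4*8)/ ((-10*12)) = -4/ 15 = -0.27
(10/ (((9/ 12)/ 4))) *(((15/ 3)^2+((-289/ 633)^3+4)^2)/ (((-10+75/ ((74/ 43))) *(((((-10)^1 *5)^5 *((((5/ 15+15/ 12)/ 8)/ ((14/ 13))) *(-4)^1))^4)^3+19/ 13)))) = 38297761379900159037586491702589056/ 12942564566390306451149929561591640484956235572980955950101464333249840378870540273659184293819635059628857882064069027471085395485549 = 0.00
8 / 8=1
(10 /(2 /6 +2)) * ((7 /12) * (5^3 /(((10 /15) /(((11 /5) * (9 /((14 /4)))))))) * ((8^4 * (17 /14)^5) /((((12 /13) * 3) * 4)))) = 304559326500 /117649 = 2588711.56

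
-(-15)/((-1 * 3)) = -5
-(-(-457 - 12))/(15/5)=-469/3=-156.33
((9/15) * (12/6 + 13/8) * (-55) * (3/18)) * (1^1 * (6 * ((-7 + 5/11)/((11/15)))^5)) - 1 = 15978940477252309/2357947691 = 6776630.60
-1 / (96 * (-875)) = 1 / 84000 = 0.00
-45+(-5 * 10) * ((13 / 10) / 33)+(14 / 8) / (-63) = -18611 / 396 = -47.00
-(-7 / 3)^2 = -49 / 9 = -5.44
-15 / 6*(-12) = 30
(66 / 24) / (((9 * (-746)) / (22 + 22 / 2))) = -121 / 8952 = -0.01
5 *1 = 5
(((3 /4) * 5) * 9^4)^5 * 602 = 2778900389599377947786071875 /512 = 5427539823436285054269672.00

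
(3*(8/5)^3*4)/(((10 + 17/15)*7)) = 0.63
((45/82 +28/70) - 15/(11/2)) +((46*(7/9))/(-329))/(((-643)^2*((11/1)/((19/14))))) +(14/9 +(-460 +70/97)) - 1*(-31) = -76496137248429391/178520204087610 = -428.50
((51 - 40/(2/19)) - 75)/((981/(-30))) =4040/327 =12.35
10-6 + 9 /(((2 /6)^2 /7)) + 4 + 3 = 578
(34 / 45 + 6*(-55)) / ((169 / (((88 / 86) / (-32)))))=20372 / 327015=0.06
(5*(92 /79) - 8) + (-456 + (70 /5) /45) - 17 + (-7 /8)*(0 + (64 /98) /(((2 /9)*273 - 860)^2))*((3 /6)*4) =-16988192897833 /35774700885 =-474.87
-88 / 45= -1.96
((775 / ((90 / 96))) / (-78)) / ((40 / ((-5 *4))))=620 / 117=5.30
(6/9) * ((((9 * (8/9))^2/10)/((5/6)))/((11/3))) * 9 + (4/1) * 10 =14456/275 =52.57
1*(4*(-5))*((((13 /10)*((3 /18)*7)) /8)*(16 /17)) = -182 /51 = -3.57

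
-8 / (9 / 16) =-128 / 9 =-14.22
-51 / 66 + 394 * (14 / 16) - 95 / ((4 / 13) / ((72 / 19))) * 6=-293745 / 44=-6676.02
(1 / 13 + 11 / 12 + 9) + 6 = 2495 / 156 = 15.99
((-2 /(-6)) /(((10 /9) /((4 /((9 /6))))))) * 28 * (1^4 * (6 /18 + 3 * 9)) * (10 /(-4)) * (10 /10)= -1530.67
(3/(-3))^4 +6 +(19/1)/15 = 124/15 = 8.27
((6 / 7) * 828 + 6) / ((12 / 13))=10855 / 14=775.36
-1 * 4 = -4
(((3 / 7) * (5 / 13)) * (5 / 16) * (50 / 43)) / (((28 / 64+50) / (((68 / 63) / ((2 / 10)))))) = 425000 / 66313611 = 0.01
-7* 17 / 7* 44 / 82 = -374 / 41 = -9.12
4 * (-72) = -288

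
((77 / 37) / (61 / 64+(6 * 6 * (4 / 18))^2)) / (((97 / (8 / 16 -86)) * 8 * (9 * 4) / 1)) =-1463 / 14919473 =-0.00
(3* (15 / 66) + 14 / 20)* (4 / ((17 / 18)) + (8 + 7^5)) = 23241.13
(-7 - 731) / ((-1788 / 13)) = 5.37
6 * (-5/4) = -15/2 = -7.50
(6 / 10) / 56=3 / 280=0.01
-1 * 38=-38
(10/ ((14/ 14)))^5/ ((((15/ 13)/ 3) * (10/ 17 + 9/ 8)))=35360000/ 233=151759.66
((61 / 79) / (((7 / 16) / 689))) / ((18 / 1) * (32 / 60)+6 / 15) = 336232 / 2765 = 121.60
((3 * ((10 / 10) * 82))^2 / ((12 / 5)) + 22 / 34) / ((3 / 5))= 2143330 / 51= 42026.08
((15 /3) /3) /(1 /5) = 25 /3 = 8.33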